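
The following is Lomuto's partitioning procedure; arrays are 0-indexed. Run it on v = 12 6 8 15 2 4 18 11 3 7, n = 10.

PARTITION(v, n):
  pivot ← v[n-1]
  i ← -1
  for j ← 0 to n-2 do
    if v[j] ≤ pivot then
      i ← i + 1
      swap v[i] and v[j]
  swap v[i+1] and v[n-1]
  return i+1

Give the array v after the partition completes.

6 2 4 3 7 8 18 11 15 12

pivot=7, i=-1
j=0: 12>7, skip
j=1: 6≤7, i=0, swap(0,1) ⇒ 6 12 8 15 2 4 18 11 3 7
j=2: 8>7, skip
j=3: 15>7, skip
j=4: 2≤7, i=1, swap(1,4) ⇒ 6 2 8 15 12 4 18 11 3 7
j=5: 4≤7, i=2, swap(2,5) ⇒ 6 2 4 15 12 8 18 11 3 7
j=6: 18>7, skip
j=7: 11>7, skip
j=8: 3≤7, i=3, swap(3,8) ⇒ 6 2 4 3 12 8 18 11 15 7
swap(4,9) ⇒ 6 2 4 3 7 8 18 11 15 12; return 4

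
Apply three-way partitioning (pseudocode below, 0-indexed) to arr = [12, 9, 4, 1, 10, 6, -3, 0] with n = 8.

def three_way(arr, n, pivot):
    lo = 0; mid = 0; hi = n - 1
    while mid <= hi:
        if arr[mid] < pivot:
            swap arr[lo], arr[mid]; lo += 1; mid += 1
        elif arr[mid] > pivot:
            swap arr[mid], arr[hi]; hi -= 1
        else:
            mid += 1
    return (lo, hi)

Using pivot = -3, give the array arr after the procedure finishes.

lo=0 mid=0 hi=7
12>-3: swap(0,7), hi=6 ⇒ [0, 9, 4, 1, 10, 6, -3, 12]
0>-3: swap(0,6), hi=5 ⇒ [-3, 9, 4, 1, 10, 6, 0, 12]
-3=-3: mid=1
9>-3: swap(1,5), hi=4 ⇒ [-3, 6, 4, 1, 10, 9, 0, 12]
6>-3: swap(1,4), hi=3 ⇒ [-3, 10, 4, 1, 6, 9, 0, 12]
10>-3: swap(1,3), hi=2 ⇒ [-3, 1, 4, 10, 6, 9, 0, 12]
1>-3: swap(1,2), hi=1 ⇒ [-3, 4, 1, 10, 6, 9, 0, 12]
4>-3: swap(1,1), hi=0 ⇒ [-3, 4, 1, 10, 6, 9, 0, 12]
done. lo=0 hi=0; arr=[-3, 4, 1, 10, 6, 9, 0, 12]

[-3, 4, 1, 10, 6, 9, 0, 12]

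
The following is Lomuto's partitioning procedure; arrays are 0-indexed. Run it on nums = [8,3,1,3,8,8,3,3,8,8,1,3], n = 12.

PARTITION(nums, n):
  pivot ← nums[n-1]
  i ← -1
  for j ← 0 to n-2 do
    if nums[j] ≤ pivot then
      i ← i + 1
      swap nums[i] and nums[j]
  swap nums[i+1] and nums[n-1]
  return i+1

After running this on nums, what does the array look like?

[3,1,3,3,3,1,3,8,8,8,8,8]

pivot=3, i=-1
j=0: 8>3, skip
j=1: 3≤3, i=0, swap(0,1) ⇒ [3,8,1,3,8,8,3,3,8,8,1,3]
j=2: 1≤3, i=1, swap(1,2) ⇒ [3,1,8,3,8,8,3,3,8,8,1,3]
j=3: 3≤3, i=2, swap(2,3) ⇒ [3,1,3,8,8,8,3,3,8,8,1,3]
j=4: 8>3, skip
j=5: 8>3, skip
j=6: 3≤3, i=3, swap(3,6) ⇒ [3,1,3,3,8,8,8,3,8,8,1,3]
j=7: 3≤3, i=4, swap(4,7) ⇒ [3,1,3,3,3,8,8,8,8,8,1,3]
j=8: 8>3, skip
j=9: 8>3, skip
j=10: 1≤3, i=5, swap(5,10) ⇒ [3,1,3,3,3,1,8,8,8,8,8,3]
swap(6,11) ⇒ [3,1,3,3,3,1,3,8,8,8,8,8]; return 6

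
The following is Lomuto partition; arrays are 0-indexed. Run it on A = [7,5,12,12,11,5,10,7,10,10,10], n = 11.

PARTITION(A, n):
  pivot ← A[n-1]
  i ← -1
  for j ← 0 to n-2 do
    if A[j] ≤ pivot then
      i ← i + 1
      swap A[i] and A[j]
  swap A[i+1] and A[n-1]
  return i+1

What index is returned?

pivot = A[10] = 10; i = -1
j=0: A[0]=7 ≤ 10 → i=0, swap A[0],A[0] (no change) → [7,5,12,12,11,5,10,7,10,10,10]
j=1: A[1]=5 ≤ 10 → i=1, swap A[1],A[1] (no change) → [7,5,12,12,11,5,10,7,10,10,10]
j=2: A[2]=12 > 10 → no swap
j=3: A[3]=12 > 10 → no swap
j=4: A[4]=11 > 10 → no swap
j=5: A[5]=5 ≤ 10 → i=2, swap A[2],A[5] → [7,5,5,12,11,12,10,7,10,10,10]
j=6: A[6]=10 ≤ 10 → i=3, swap A[3],A[6] → [7,5,5,10,11,12,12,7,10,10,10]
j=7: A[7]=7 ≤ 10 → i=4, swap A[4],A[7] → [7,5,5,10,7,12,12,11,10,10,10]
j=8: A[8]=10 ≤ 10 → i=5, swap A[5],A[8] → [7,5,5,10,7,10,12,11,12,10,10]
j=9: A[9]=10 ≤ 10 → i=6, swap A[6],A[9] → [7,5,5,10,7,10,10,11,12,12,10]
final swap A[7],A[10] → [7,5,5,10,7,10,10,10,12,12,11]; return 7

7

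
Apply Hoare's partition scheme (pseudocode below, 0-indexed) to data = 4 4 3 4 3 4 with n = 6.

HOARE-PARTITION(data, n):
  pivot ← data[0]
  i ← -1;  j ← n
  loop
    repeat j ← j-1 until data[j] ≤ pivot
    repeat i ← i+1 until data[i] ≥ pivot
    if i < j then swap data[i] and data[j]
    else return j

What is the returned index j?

3

pivot = data[0] = 4; i = -1, j = 6
j→5 (data[5]=4≤4), i→0 (data[0]=4≥4); i<j, swap → 4 4 3 4 3 4
j→4 (data[4]=3≤4), i→1 (data[1]=4≥4); i<j, swap → 4 3 3 4 4 4
j→3, i→3; i≥j, return j=3. data = 4 3 3 4 4 4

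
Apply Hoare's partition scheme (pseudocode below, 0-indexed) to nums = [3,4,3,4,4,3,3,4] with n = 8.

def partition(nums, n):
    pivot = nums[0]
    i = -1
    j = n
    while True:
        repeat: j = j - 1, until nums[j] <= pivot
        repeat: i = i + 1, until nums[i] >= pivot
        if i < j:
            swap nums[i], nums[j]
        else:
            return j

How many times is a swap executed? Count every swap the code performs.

2

pivot=3
j stops at 6 (3), i stops at 0 (3); swap ⇒ [3,4,3,4,4,3,3,4]
j stops at 5 (3), i stops at 1 (4); swap ⇒ [3,3,3,4,4,4,3,4]
j stops at 2, i stops at 2; i≥j ⇒ return 2. nums=[3,3,3,4,4,4,3,4]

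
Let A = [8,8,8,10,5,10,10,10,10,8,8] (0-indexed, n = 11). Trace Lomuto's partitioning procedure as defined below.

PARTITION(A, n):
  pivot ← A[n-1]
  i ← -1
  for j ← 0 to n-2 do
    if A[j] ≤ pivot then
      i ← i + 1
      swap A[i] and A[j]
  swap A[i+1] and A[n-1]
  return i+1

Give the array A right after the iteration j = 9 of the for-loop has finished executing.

pivot = A[10] = 8; i = -1
j=0: A[0]=8 ≤ 8 → i=0, swap A[0],A[0] (no change) → [8,8,8,10,5,10,10,10,10,8,8]
j=1: A[1]=8 ≤ 8 → i=1, swap A[1],A[1] (no change) → [8,8,8,10,5,10,10,10,10,8,8]
j=2: A[2]=8 ≤ 8 → i=2, swap A[2],A[2] (no change) → [8,8,8,10,5,10,10,10,10,8,8]
j=3: A[3]=10 > 8 → no swap
j=4: A[4]=5 ≤ 8 → i=3, swap A[3],A[4] → [8,8,8,5,10,10,10,10,10,8,8]
j=5: A[5]=10 > 8 → no swap
j=6: A[6]=10 > 8 → no swap
j=7: A[7]=10 > 8 → no swap
j=8: A[8]=10 > 8 → no swap
j=9: A[9]=8 ≤ 8 → i=4, swap A[4],A[9] → [8,8,8,5,8,10,10,10,10,10,8]
(after j=9) A = [8,8,8,5,8,10,10,10,10,10,8]

[8,8,8,5,8,10,10,10,10,10,8]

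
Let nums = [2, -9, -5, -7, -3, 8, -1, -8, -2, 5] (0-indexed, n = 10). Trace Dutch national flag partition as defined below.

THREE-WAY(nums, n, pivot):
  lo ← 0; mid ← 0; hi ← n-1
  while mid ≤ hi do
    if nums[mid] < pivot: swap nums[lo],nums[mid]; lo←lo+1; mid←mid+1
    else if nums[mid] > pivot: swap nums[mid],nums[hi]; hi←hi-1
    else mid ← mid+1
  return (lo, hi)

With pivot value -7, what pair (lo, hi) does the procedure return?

lo=0 mid=0 hi=9
2>-7: swap(0,9), hi=8 ⇒ [5, -9, -5, -7, -3, 8, -1, -8, -2, 2]
5>-7: swap(0,8), hi=7 ⇒ [-2, -9, -5, -7, -3, 8, -1, -8, 5, 2]
-2>-7: swap(0,7), hi=6 ⇒ [-8, -9, -5, -7, -3, 8, -1, -2, 5, 2]
-8<-7: swap(0,0), lo=1 mid=1 ⇒ [-8, -9, -5, -7, -3, 8, -1, -2, 5, 2]
-9<-7: swap(1,1), lo=2 mid=2 ⇒ [-8, -9, -5, -7, -3, 8, -1, -2, 5, 2]
-5>-7: swap(2,6), hi=5 ⇒ [-8, -9, -1, -7, -3, 8, -5, -2, 5, 2]
-1>-7: swap(2,5), hi=4 ⇒ [-8, -9, 8, -7, -3, -1, -5, -2, 5, 2]
8>-7: swap(2,4), hi=3 ⇒ [-8, -9, -3, -7, 8, -1, -5, -2, 5, 2]
-3>-7: swap(2,3), hi=2 ⇒ [-8, -9, -7, -3, 8, -1, -5, -2, 5, 2]
-7=-7: mid=3
done. lo=2 hi=2; nums=[-8, -9, -7, -3, 8, -1, -5, -2, 5, 2]

(2, 2)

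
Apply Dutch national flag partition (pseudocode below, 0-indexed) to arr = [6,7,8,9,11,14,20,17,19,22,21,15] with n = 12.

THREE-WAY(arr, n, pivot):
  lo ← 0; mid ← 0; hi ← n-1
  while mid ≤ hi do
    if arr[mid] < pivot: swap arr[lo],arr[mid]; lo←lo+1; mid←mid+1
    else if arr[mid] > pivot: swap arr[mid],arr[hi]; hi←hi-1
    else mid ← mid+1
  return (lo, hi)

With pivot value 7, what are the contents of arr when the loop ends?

lo=0 mid=0 hi=11
6<7: swap(0,0), lo=1 mid=1 ⇒ [6,7,8,9,11,14,20,17,19,22,21,15]
7=7: mid=2
8>7: swap(2,11), hi=10 ⇒ [6,7,15,9,11,14,20,17,19,22,21,8]
15>7: swap(2,10), hi=9 ⇒ [6,7,21,9,11,14,20,17,19,22,15,8]
21>7: swap(2,9), hi=8 ⇒ [6,7,22,9,11,14,20,17,19,21,15,8]
22>7: swap(2,8), hi=7 ⇒ [6,7,19,9,11,14,20,17,22,21,15,8]
19>7: swap(2,7), hi=6 ⇒ [6,7,17,9,11,14,20,19,22,21,15,8]
17>7: swap(2,6), hi=5 ⇒ [6,7,20,9,11,14,17,19,22,21,15,8]
20>7: swap(2,5), hi=4 ⇒ [6,7,14,9,11,20,17,19,22,21,15,8]
14>7: swap(2,4), hi=3 ⇒ [6,7,11,9,14,20,17,19,22,21,15,8]
11>7: swap(2,3), hi=2 ⇒ [6,7,9,11,14,20,17,19,22,21,15,8]
9>7: swap(2,2), hi=1 ⇒ [6,7,9,11,14,20,17,19,22,21,15,8]
done. lo=1 hi=1; arr=[6,7,9,11,14,20,17,19,22,21,15,8]

[6,7,9,11,14,20,17,19,22,21,15,8]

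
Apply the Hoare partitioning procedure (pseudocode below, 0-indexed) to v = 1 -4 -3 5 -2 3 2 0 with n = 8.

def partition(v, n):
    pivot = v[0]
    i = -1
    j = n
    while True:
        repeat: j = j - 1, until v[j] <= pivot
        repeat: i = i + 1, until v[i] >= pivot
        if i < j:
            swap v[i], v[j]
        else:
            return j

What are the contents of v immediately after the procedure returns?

0 -4 -3 -2 5 3 2 1

pivot=1
j stops at 7 (0), i stops at 0 (1); swap ⇒ 0 -4 -3 5 -2 3 2 1
j stops at 4 (-2), i stops at 3 (5); swap ⇒ 0 -4 -3 -2 5 3 2 1
j stops at 3, i stops at 4; i≥j ⇒ return 3. v=0 -4 -3 -2 5 3 2 1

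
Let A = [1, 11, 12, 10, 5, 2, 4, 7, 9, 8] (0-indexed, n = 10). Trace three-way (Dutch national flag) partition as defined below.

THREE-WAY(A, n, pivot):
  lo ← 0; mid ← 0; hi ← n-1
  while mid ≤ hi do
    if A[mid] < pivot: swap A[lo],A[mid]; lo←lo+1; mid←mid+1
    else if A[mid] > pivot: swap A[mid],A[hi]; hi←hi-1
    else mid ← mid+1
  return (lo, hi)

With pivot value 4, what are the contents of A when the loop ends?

[1, 2, 4, 5, 10, 12, 7, 9, 8, 11]

pivot = 4; lo=0, mid=0, hi=9
A[mid]=1<4: swap A[0],A[0]; lo=1,mid=1 → [1, 11, 12, 10, 5, 2, 4, 7, 9, 8]
A[mid]=11>4: swap A[1],A[9]; hi=8 → [1, 8, 12, 10, 5, 2, 4, 7, 9, 11]
A[mid]=8>4: swap A[1],A[8]; hi=7 → [1, 9, 12, 10, 5, 2, 4, 7, 8, 11]
A[mid]=9>4: swap A[1],A[7]; hi=6 → [1, 7, 12, 10, 5, 2, 4, 9, 8, 11]
A[mid]=7>4: swap A[1],A[6]; hi=5 → [1, 4, 12, 10, 5, 2, 7, 9, 8, 11]
A[mid]=4=4: mid=2
A[mid]=12>4: swap A[2],A[5]; hi=4 → [1, 4, 2, 10, 5, 12, 7, 9, 8, 11]
A[mid]=2<4: swap A[1],A[2]; lo=2,mid=3 → [1, 2, 4, 10, 5, 12, 7, 9, 8, 11]
A[mid]=10>4: swap A[3],A[4]; hi=3 → [1, 2, 4, 5, 10, 12, 7, 9, 8, 11]
A[mid]=5>4: swap A[3],A[3]; hi=2 → [1, 2, 4, 5, 10, 12, 7, 9, 8, 11]
end: lo=2, hi=2; A = [1, 2, 4, 5, 10, 12, 7, 9, 8, 11]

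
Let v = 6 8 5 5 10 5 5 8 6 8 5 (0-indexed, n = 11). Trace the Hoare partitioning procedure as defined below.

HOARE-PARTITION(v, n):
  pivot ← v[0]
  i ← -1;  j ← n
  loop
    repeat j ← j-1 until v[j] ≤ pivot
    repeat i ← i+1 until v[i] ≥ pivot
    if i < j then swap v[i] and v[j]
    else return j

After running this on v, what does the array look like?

pivot = v[0] = 6; i = -1, j = 11
j→10 (v[10]=5≤6), i→0 (v[0]=6≥6); i<j, swap → 5 8 5 5 10 5 5 8 6 8 6
j→8 (v[8]=6≤6), i→1 (v[1]=8≥6); i<j, swap → 5 6 5 5 10 5 5 8 8 8 6
j→6 (v[6]=5≤6), i→4 (v[4]=10≥6); i<j, swap → 5 6 5 5 5 5 10 8 8 8 6
j→5, i→6; i≥j, return j=5. v = 5 6 5 5 5 5 10 8 8 8 6

5 6 5 5 5 5 10 8 8 8 6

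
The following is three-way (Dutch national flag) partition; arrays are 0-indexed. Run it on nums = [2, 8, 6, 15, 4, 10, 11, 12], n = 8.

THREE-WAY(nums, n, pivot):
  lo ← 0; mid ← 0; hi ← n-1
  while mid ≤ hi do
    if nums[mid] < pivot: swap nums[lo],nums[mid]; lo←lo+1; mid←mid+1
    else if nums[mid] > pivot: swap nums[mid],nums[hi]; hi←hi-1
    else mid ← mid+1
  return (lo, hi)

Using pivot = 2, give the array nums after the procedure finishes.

pivot = 2; lo=0, mid=0, hi=7
nums[mid]=2=2: mid=1
nums[mid]=8>2: swap nums[1],nums[7]; hi=6 → [2, 12, 6, 15, 4, 10, 11, 8]
nums[mid]=12>2: swap nums[1],nums[6]; hi=5 → [2, 11, 6, 15, 4, 10, 12, 8]
nums[mid]=11>2: swap nums[1],nums[5]; hi=4 → [2, 10, 6, 15, 4, 11, 12, 8]
nums[mid]=10>2: swap nums[1],nums[4]; hi=3 → [2, 4, 6, 15, 10, 11, 12, 8]
nums[mid]=4>2: swap nums[1],nums[3]; hi=2 → [2, 15, 6, 4, 10, 11, 12, 8]
nums[mid]=15>2: swap nums[1],nums[2]; hi=1 → [2, 6, 15, 4, 10, 11, 12, 8]
nums[mid]=6>2: swap nums[1],nums[1]; hi=0 → [2, 6, 15, 4, 10, 11, 12, 8]
end: lo=0, hi=0; nums = [2, 6, 15, 4, 10, 11, 12, 8]

[2, 6, 15, 4, 10, 11, 12, 8]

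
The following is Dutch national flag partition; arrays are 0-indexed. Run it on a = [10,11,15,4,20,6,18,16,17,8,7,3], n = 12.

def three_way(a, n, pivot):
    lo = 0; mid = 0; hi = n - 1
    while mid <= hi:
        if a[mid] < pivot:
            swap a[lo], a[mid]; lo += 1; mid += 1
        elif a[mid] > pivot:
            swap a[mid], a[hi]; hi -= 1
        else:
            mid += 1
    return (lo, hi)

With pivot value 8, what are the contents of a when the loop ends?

lo=0 mid=0 hi=11
10>8: swap(0,11), hi=10 ⇒ [3,11,15,4,20,6,18,16,17,8,7,10]
3<8: swap(0,0), lo=1 mid=1 ⇒ [3,11,15,4,20,6,18,16,17,8,7,10]
11>8: swap(1,10), hi=9 ⇒ [3,7,15,4,20,6,18,16,17,8,11,10]
7<8: swap(1,1), lo=2 mid=2 ⇒ [3,7,15,4,20,6,18,16,17,8,11,10]
15>8: swap(2,9), hi=8 ⇒ [3,7,8,4,20,6,18,16,17,15,11,10]
8=8: mid=3
4<8: swap(2,3), lo=3 mid=4 ⇒ [3,7,4,8,20,6,18,16,17,15,11,10]
20>8: swap(4,8), hi=7 ⇒ [3,7,4,8,17,6,18,16,20,15,11,10]
17>8: swap(4,7), hi=6 ⇒ [3,7,4,8,16,6,18,17,20,15,11,10]
16>8: swap(4,6), hi=5 ⇒ [3,7,4,8,18,6,16,17,20,15,11,10]
18>8: swap(4,5), hi=4 ⇒ [3,7,4,8,6,18,16,17,20,15,11,10]
6<8: swap(3,4), lo=4 mid=5 ⇒ [3,7,4,6,8,18,16,17,20,15,11,10]
done. lo=4 hi=4; a=[3,7,4,6,8,18,16,17,20,15,11,10]

[3,7,4,6,8,18,16,17,20,15,11,10]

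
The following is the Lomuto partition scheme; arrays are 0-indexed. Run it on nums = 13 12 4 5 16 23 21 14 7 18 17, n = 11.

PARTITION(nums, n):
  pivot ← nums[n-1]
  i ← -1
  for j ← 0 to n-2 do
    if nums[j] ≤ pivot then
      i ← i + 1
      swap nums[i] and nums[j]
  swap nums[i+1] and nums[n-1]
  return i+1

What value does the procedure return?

7

pivot=17, i=-1
j=0: 13≤17, i=0, swap(0,0) ⇒ 13 12 4 5 16 23 21 14 7 18 17
j=1: 12≤17, i=1, swap(1,1) ⇒ 13 12 4 5 16 23 21 14 7 18 17
j=2: 4≤17, i=2, swap(2,2) ⇒ 13 12 4 5 16 23 21 14 7 18 17
j=3: 5≤17, i=3, swap(3,3) ⇒ 13 12 4 5 16 23 21 14 7 18 17
j=4: 16≤17, i=4, swap(4,4) ⇒ 13 12 4 5 16 23 21 14 7 18 17
j=5: 23>17, skip
j=6: 21>17, skip
j=7: 14≤17, i=5, swap(5,7) ⇒ 13 12 4 5 16 14 21 23 7 18 17
j=8: 7≤17, i=6, swap(6,8) ⇒ 13 12 4 5 16 14 7 23 21 18 17
j=9: 18>17, skip
swap(7,10) ⇒ 13 12 4 5 16 14 7 17 21 18 23; return 7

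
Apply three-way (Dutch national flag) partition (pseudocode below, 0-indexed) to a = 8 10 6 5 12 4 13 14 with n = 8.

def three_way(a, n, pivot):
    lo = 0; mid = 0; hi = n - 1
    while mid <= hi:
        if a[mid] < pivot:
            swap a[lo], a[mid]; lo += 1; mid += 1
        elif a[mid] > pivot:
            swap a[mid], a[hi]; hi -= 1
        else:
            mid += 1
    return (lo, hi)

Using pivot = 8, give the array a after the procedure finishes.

lo=0 mid=0 hi=7
8=8: mid=1
10>8: swap(1,7), hi=6 ⇒ 8 14 6 5 12 4 13 10
14>8: swap(1,6), hi=5 ⇒ 8 13 6 5 12 4 14 10
13>8: swap(1,5), hi=4 ⇒ 8 4 6 5 12 13 14 10
4<8: swap(0,1), lo=1 mid=2 ⇒ 4 8 6 5 12 13 14 10
6<8: swap(1,2), lo=2 mid=3 ⇒ 4 6 8 5 12 13 14 10
5<8: swap(2,3), lo=3 mid=4 ⇒ 4 6 5 8 12 13 14 10
12>8: swap(4,4), hi=3 ⇒ 4 6 5 8 12 13 14 10
done. lo=3 hi=3; a=4 6 5 8 12 13 14 10

4 6 5 8 12 13 14 10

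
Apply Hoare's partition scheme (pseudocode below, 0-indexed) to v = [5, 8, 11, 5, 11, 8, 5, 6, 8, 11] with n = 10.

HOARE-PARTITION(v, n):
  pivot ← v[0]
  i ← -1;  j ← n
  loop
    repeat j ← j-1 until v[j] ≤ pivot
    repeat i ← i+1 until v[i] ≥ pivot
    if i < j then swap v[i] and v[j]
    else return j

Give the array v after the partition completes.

[5, 5, 11, 8, 11, 8, 5, 6, 8, 11]

pivot=5
j stops at 6 (5), i stops at 0 (5); swap ⇒ [5, 8, 11, 5, 11, 8, 5, 6, 8, 11]
j stops at 3 (5), i stops at 1 (8); swap ⇒ [5, 5, 11, 8, 11, 8, 5, 6, 8, 11]
j stops at 1, i stops at 2; i≥j ⇒ return 1. v=[5, 5, 11, 8, 11, 8, 5, 6, 8, 11]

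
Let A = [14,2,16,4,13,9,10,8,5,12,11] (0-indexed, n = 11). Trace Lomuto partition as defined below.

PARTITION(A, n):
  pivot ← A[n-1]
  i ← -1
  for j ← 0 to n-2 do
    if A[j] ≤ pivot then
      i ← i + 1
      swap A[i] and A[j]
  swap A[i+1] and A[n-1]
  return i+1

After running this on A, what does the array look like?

pivot = A[10] = 11; i = -1
j=0: A[0]=14 > 11 → no swap
j=1: A[1]=2 ≤ 11 → i=0, swap A[0],A[1] → [2,14,16,4,13,9,10,8,5,12,11]
j=2: A[2]=16 > 11 → no swap
j=3: A[3]=4 ≤ 11 → i=1, swap A[1],A[3] → [2,4,16,14,13,9,10,8,5,12,11]
j=4: A[4]=13 > 11 → no swap
j=5: A[5]=9 ≤ 11 → i=2, swap A[2],A[5] → [2,4,9,14,13,16,10,8,5,12,11]
j=6: A[6]=10 ≤ 11 → i=3, swap A[3],A[6] → [2,4,9,10,13,16,14,8,5,12,11]
j=7: A[7]=8 ≤ 11 → i=4, swap A[4],A[7] → [2,4,9,10,8,16,14,13,5,12,11]
j=8: A[8]=5 ≤ 11 → i=5, swap A[5],A[8] → [2,4,9,10,8,5,14,13,16,12,11]
j=9: A[9]=12 > 11 → no swap
final swap A[6],A[10] → [2,4,9,10,8,5,11,13,16,12,14]; return 6

[2,4,9,10,8,5,11,13,16,12,14]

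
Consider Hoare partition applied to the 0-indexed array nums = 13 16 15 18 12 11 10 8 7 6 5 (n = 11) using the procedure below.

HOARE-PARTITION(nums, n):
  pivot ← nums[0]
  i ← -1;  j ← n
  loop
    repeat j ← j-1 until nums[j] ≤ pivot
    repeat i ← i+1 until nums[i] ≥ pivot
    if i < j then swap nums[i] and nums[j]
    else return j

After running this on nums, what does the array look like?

pivot = nums[0] = 13; i = -1, j = 11
j→10 (nums[10]=5≤13), i→0 (nums[0]=13≥13); i<j, swap → 5 16 15 18 12 11 10 8 7 6 13
j→9 (nums[9]=6≤13), i→1 (nums[1]=16≥13); i<j, swap → 5 6 15 18 12 11 10 8 7 16 13
j→8 (nums[8]=7≤13), i→2 (nums[2]=15≥13); i<j, swap → 5 6 7 18 12 11 10 8 15 16 13
j→7 (nums[7]=8≤13), i→3 (nums[3]=18≥13); i<j, swap → 5 6 7 8 12 11 10 18 15 16 13
j→6, i→7; i≥j, return j=6. nums = 5 6 7 8 12 11 10 18 15 16 13

5 6 7 8 12 11 10 18 15 16 13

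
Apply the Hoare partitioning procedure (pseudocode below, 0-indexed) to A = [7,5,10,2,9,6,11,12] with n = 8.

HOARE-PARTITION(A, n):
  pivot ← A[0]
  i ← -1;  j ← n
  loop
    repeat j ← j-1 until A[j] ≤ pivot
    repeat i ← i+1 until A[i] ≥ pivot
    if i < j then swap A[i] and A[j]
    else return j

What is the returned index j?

pivot=7
j stops at 5 (6), i stops at 0 (7); swap ⇒ [6,5,10,2,9,7,11,12]
j stops at 3 (2), i stops at 2 (10); swap ⇒ [6,5,2,10,9,7,11,12]
j stops at 2, i stops at 3; i≥j ⇒ return 2. A=[6,5,2,10,9,7,11,12]

2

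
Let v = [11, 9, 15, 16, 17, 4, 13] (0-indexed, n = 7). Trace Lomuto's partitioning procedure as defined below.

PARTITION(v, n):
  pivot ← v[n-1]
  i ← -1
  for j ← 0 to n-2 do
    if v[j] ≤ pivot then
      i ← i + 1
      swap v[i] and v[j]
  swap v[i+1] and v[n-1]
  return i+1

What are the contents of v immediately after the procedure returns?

[11, 9, 4, 13, 17, 15, 16]

pivot = v[6] = 13; i = -1
j=0: v[0]=11 ≤ 13 → i=0, swap v[0],v[0] (no change) → [11, 9, 15, 16, 17, 4, 13]
j=1: v[1]=9 ≤ 13 → i=1, swap v[1],v[1] (no change) → [11, 9, 15, 16, 17, 4, 13]
j=2: v[2]=15 > 13 → no swap
j=3: v[3]=16 > 13 → no swap
j=4: v[4]=17 > 13 → no swap
j=5: v[5]=4 ≤ 13 → i=2, swap v[2],v[5] → [11, 9, 4, 16, 17, 15, 13]
final swap v[3],v[6] → [11, 9, 4, 13, 17, 15, 16]; return 3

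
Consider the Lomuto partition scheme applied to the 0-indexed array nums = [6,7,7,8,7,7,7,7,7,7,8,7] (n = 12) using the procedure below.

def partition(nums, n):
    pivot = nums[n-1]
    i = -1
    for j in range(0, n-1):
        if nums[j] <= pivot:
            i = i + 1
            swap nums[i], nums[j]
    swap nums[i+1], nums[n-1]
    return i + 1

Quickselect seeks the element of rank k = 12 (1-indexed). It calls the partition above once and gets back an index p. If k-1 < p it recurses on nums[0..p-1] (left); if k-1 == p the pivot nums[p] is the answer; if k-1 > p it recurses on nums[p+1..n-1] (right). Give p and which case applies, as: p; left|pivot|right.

pivot = nums[11] = 7; i = -1
j=0: nums[0]=6 ≤ 7 → i=0, swap nums[0],nums[0] (no change) → [6,7,7,8,7,7,7,7,7,7,8,7]
j=1: nums[1]=7 ≤ 7 → i=1, swap nums[1],nums[1] (no change) → [6,7,7,8,7,7,7,7,7,7,8,7]
j=2: nums[2]=7 ≤ 7 → i=2, swap nums[2],nums[2] (no change) → [6,7,7,8,7,7,7,7,7,7,8,7]
j=3: nums[3]=8 > 7 → no swap
j=4: nums[4]=7 ≤ 7 → i=3, swap nums[3],nums[4] → [6,7,7,7,8,7,7,7,7,7,8,7]
j=5: nums[5]=7 ≤ 7 → i=4, swap nums[4],nums[5] → [6,7,7,7,7,8,7,7,7,7,8,7]
j=6: nums[6]=7 ≤ 7 → i=5, swap nums[5],nums[6] → [6,7,7,7,7,7,8,7,7,7,8,7]
j=7: nums[7]=7 ≤ 7 → i=6, swap nums[6],nums[7] → [6,7,7,7,7,7,7,8,7,7,8,7]
j=8: nums[8]=7 ≤ 7 → i=7, swap nums[7],nums[8] → [6,7,7,7,7,7,7,7,8,7,8,7]
j=9: nums[9]=7 ≤ 7 → i=8, swap nums[8],nums[9] → [6,7,7,7,7,7,7,7,7,8,8,7]
j=10: nums[10]=8 > 7 → no swap
final swap nums[9],nums[11] → [6,7,7,7,7,7,7,7,7,7,8,8]; return 9
p = 9; k-1 = 11 > 9 ⇒ right

9; right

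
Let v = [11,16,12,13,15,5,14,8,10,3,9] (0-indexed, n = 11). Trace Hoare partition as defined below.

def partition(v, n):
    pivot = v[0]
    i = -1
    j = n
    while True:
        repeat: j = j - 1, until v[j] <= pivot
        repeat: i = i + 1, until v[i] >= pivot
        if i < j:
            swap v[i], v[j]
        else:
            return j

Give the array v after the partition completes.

pivot = v[0] = 11; i = -1, j = 11
j→10 (v[10]=9≤11), i→0 (v[0]=11≥11); i<j, swap → [9,16,12,13,15,5,14,8,10,3,11]
j→9 (v[9]=3≤11), i→1 (v[1]=16≥11); i<j, swap → [9,3,12,13,15,5,14,8,10,16,11]
j→8 (v[8]=10≤11), i→2 (v[2]=12≥11); i<j, swap → [9,3,10,13,15,5,14,8,12,16,11]
j→7 (v[7]=8≤11), i→3 (v[3]=13≥11); i<j, swap → [9,3,10,8,15,5,14,13,12,16,11]
j→5 (v[5]=5≤11), i→4 (v[4]=15≥11); i<j, swap → [9,3,10,8,5,15,14,13,12,16,11]
j→4, i→5; i≥j, return j=4. v = [9,3,10,8,5,15,14,13,12,16,11]

[9,3,10,8,5,15,14,13,12,16,11]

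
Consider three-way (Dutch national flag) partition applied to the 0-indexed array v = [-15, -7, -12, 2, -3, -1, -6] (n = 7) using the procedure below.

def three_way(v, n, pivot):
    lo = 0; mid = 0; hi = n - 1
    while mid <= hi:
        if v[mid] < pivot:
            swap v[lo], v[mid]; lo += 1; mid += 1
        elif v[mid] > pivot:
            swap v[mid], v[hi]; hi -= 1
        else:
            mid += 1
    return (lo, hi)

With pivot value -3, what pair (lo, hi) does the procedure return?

lo=0 mid=0 hi=6
-15<-3: swap(0,0), lo=1 mid=1 ⇒ [-15, -7, -12, 2, -3, -1, -6]
-7<-3: swap(1,1), lo=2 mid=2 ⇒ [-15, -7, -12, 2, -3, -1, -6]
-12<-3: swap(2,2), lo=3 mid=3 ⇒ [-15, -7, -12, 2, -3, -1, -6]
2>-3: swap(3,6), hi=5 ⇒ [-15, -7, -12, -6, -3, -1, 2]
-6<-3: swap(3,3), lo=4 mid=4 ⇒ [-15, -7, -12, -6, -3, -1, 2]
-3=-3: mid=5
-1>-3: swap(5,5), hi=4 ⇒ [-15, -7, -12, -6, -3, -1, 2]
done. lo=4 hi=4; v=[-15, -7, -12, -6, -3, -1, 2]

(4, 4)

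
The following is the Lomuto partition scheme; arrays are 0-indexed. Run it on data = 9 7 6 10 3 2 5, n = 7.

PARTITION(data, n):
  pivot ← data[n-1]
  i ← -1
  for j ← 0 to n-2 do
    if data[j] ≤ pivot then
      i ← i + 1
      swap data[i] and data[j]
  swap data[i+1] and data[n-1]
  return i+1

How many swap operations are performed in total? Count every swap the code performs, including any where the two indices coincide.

pivot=5, i=-1
j=0: 9>5, skip
j=1: 7>5, skip
j=2: 6>5, skip
j=3: 10>5, skip
j=4: 3≤5, i=0, swap(0,4) ⇒ 3 7 6 10 9 2 5
j=5: 2≤5, i=1, swap(1,5) ⇒ 3 2 6 10 9 7 5
swap(2,6) ⇒ 3 2 5 10 9 7 6; return 2

3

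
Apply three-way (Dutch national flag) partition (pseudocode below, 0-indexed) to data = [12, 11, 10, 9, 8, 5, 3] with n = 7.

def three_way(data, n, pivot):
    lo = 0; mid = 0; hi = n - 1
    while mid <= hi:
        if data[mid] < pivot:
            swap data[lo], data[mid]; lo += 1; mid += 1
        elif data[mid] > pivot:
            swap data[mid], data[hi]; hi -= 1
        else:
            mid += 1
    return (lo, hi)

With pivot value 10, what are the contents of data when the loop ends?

pivot = 10; lo=0, mid=0, hi=6
data[mid]=12>10: swap data[0],data[6]; hi=5 → [3, 11, 10, 9, 8, 5, 12]
data[mid]=3<10: swap data[0],data[0]; lo=1,mid=1 → [3, 11, 10, 9, 8, 5, 12]
data[mid]=11>10: swap data[1],data[5]; hi=4 → [3, 5, 10, 9, 8, 11, 12]
data[mid]=5<10: swap data[1],data[1]; lo=2,mid=2 → [3, 5, 10, 9, 8, 11, 12]
data[mid]=10=10: mid=3
data[mid]=9<10: swap data[2],data[3]; lo=3,mid=4 → [3, 5, 9, 10, 8, 11, 12]
data[mid]=8<10: swap data[3],data[4]; lo=4,mid=5 → [3, 5, 9, 8, 10, 11, 12]
end: lo=4, hi=4; data = [3, 5, 9, 8, 10, 11, 12]

[3, 5, 9, 8, 10, 11, 12]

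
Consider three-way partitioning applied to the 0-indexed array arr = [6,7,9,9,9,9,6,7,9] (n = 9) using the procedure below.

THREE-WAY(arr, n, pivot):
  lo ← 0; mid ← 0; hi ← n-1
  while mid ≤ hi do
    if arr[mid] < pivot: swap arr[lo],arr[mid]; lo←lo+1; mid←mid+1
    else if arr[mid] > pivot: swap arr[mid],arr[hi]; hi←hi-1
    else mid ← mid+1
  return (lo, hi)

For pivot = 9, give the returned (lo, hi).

pivot = 9; lo=0, mid=0, hi=8
arr[mid]=6<9: swap arr[0],arr[0]; lo=1,mid=1 → [6,7,9,9,9,9,6,7,9]
arr[mid]=7<9: swap arr[1],arr[1]; lo=2,mid=2 → [6,7,9,9,9,9,6,7,9]
arr[mid]=9=9: mid=3
arr[mid]=9=9: mid=4
arr[mid]=9=9: mid=5
arr[mid]=9=9: mid=6
arr[mid]=6<9: swap arr[2],arr[6]; lo=3,mid=7 → [6,7,6,9,9,9,9,7,9]
arr[mid]=7<9: swap arr[3],arr[7]; lo=4,mid=8 → [6,7,6,7,9,9,9,9,9]
arr[mid]=9=9: mid=9
end: lo=4, hi=8; arr = [6,7,6,7,9,9,9,9,9]

(4, 8)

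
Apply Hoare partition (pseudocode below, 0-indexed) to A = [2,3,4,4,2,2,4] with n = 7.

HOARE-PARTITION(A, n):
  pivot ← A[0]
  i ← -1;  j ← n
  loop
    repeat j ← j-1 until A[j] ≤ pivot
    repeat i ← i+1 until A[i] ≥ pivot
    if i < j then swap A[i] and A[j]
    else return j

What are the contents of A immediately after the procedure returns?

pivot=2
j stops at 5 (2), i stops at 0 (2); swap ⇒ [2,3,4,4,2,2,4]
j stops at 4 (2), i stops at 1 (3); swap ⇒ [2,2,4,4,3,2,4]
j stops at 1, i stops at 2; i≥j ⇒ return 1. A=[2,2,4,4,3,2,4]

[2,2,4,4,3,2,4]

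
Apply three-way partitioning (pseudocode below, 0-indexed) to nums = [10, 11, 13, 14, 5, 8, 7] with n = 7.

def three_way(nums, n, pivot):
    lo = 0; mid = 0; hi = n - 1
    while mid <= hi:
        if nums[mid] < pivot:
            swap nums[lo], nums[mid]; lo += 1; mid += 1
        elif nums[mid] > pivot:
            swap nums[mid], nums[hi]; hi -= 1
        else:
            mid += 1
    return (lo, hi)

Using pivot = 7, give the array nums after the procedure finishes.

lo=0 mid=0 hi=6
10>7: swap(0,6), hi=5 ⇒ [7, 11, 13, 14, 5, 8, 10]
7=7: mid=1
11>7: swap(1,5), hi=4 ⇒ [7, 8, 13, 14, 5, 11, 10]
8>7: swap(1,4), hi=3 ⇒ [7, 5, 13, 14, 8, 11, 10]
5<7: swap(0,1), lo=1 mid=2 ⇒ [5, 7, 13, 14, 8, 11, 10]
13>7: swap(2,3), hi=2 ⇒ [5, 7, 14, 13, 8, 11, 10]
14>7: swap(2,2), hi=1 ⇒ [5, 7, 14, 13, 8, 11, 10]
done. lo=1 hi=1; nums=[5, 7, 14, 13, 8, 11, 10]

[5, 7, 14, 13, 8, 11, 10]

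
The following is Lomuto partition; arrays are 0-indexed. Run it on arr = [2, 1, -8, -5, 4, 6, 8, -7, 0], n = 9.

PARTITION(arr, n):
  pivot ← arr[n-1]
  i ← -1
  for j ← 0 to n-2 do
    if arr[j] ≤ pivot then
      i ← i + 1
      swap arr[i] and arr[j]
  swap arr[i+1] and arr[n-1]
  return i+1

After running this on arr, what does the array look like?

[-8, -5, -7, 0, 4, 6, 8, 2, 1]

pivot=0, i=-1
j=0: 2>0, skip
j=1: 1>0, skip
j=2: -8≤0, i=0, swap(0,2) ⇒ [-8, 1, 2, -5, 4, 6, 8, -7, 0]
j=3: -5≤0, i=1, swap(1,3) ⇒ [-8, -5, 2, 1, 4, 6, 8, -7, 0]
j=4: 4>0, skip
j=5: 6>0, skip
j=6: 8>0, skip
j=7: -7≤0, i=2, swap(2,7) ⇒ [-8, -5, -7, 1, 4, 6, 8, 2, 0]
swap(3,8) ⇒ [-8, -5, -7, 0, 4, 6, 8, 2, 1]; return 3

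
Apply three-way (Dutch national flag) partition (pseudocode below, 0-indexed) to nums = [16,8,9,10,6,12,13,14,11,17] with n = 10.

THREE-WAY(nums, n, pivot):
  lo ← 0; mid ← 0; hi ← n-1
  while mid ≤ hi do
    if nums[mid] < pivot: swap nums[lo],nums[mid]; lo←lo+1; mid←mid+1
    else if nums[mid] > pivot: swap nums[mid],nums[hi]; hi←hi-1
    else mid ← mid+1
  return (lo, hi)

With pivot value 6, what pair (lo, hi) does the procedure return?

pivot = 6; lo=0, mid=0, hi=9
nums[mid]=16>6: swap nums[0],nums[9]; hi=8 → [17,8,9,10,6,12,13,14,11,16]
nums[mid]=17>6: swap nums[0],nums[8]; hi=7 → [11,8,9,10,6,12,13,14,17,16]
nums[mid]=11>6: swap nums[0],nums[7]; hi=6 → [14,8,9,10,6,12,13,11,17,16]
nums[mid]=14>6: swap nums[0],nums[6]; hi=5 → [13,8,9,10,6,12,14,11,17,16]
nums[mid]=13>6: swap nums[0],nums[5]; hi=4 → [12,8,9,10,6,13,14,11,17,16]
nums[mid]=12>6: swap nums[0],nums[4]; hi=3 → [6,8,9,10,12,13,14,11,17,16]
nums[mid]=6=6: mid=1
nums[mid]=8>6: swap nums[1],nums[3]; hi=2 → [6,10,9,8,12,13,14,11,17,16]
nums[mid]=10>6: swap nums[1],nums[2]; hi=1 → [6,9,10,8,12,13,14,11,17,16]
nums[mid]=9>6: swap nums[1],nums[1]; hi=0 → [6,9,10,8,12,13,14,11,17,16]
end: lo=0, hi=0; nums = [6,9,10,8,12,13,14,11,17,16]

(0, 0)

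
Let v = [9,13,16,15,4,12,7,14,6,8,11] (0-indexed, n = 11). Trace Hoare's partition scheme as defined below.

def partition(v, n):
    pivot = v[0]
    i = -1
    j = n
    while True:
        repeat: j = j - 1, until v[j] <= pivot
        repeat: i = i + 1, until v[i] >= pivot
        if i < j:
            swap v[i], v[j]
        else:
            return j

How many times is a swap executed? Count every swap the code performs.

pivot = v[0] = 9; i = -1, j = 11
j→9 (v[9]=8≤9), i→0 (v[0]=9≥9); i<j, swap → [8,13,16,15,4,12,7,14,6,9,11]
j→8 (v[8]=6≤9), i→1 (v[1]=13≥9); i<j, swap → [8,6,16,15,4,12,7,14,13,9,11]
j→6 (v[6]=7≤9), i→2 (v[2]=16≥9); i<j, swap → [8,6,7,15,4,12,16,14,13,9,11]
j→4 (v[4]=4≤9), i→3 (v[3]=15≥9); i<j, swap → [8,6,7,4,15,12,16,14,13,9,11]
j→3, i→4; i≥j, return j=3. v = [8,6,7,4,15,12,16,14,13,9,11]

4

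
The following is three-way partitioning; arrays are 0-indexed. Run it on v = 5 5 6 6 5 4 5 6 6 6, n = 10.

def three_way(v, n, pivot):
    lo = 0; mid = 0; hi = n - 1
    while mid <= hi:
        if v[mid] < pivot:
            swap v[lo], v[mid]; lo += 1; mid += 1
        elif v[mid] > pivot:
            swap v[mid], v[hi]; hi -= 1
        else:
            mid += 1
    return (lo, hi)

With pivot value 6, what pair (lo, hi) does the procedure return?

pivot = 6; lo=0, mid=0, hi=9
v[mid]=5<6: swap v[0],v[0]; lo=1,mid=1 → 5 5 6 6 5 4 5 6 6 6
v[mid]=5<6: swap v[1],v[1]; lo=2,mid=2 → 5 5 6 6 5 4 5 6 6 6
v[mid]=6=6: mid=3
v[mid]=6=6: mid=4
v[mid]=5<6: swap v[2],v[4]; lo=3,mid=5 → 5 5 5 6 6 4 5 6 6 6
v[mid]=4<6: swap v[3],v[5]; lo=4,mid=6 → 5 5 5 4 6 6 5 6 6 6
v[mid]=5<6: swap v[4],v[6]; lo=5,mid=7 → 5 5 5 4 5 6 6 6 6 6
v[mid]=6=6: mid=8
v[mid]=6=6: mid=9
v[mid]=6=6: mid=10
end: lo=5, hi=9; v = 5 5 5 4 5 6 6 6 6 6

(5, 9)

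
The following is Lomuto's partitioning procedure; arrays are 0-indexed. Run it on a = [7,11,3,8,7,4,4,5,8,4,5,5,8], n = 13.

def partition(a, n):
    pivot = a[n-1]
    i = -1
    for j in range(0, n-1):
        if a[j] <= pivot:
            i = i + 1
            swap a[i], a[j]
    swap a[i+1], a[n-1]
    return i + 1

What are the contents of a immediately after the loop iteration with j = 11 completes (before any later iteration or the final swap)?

pivot=8, i=-1
j=0: 7≤8, i=0, swap(0,0) ⇒ [7,11,3,8,7,4,4,5,8,4,5,5,8]
j=1: 11>8, skip
j=2: 3≤8, i=1, swap(1,2) ⇒ [7,3,11,8,7,4,4,5,8,4,5,5,8]
j=3: 8≤8, i=2, swap(2,3) ⇒ [7,3,8,11,7,4,4,5,8,4,5,5,8]
j=4: 7≤8, i=3, swap(3,4) ⇒ [7,3,8,7,11,4,4,5,8,4,5,5,8]
j=5: 4≤8, i=4, swap(4,5) ⇒ [7,3,8,7,4,11,4,5,8,4,5,5,8]
j=6: 4≤8, i=5, swap(5,6) ⇒ [7,3,8,7,4,4,11,5,8,4,5,5,8]
j=7: 5≤8, i=6, swap(6,7) ⇒ [7,3,8,7,4,4,5,11,8,4,5,5,8]
j=8: 8≤8, i=7, swap(7,8) ⇒ [7,3,8,7,4,4,5,8,11,4,5,5,8]
j=9: 4≤8, i=8, swap(8,9) ⇒ [7,3,8,7,4,4,5,8,4,11,5,5,8]
j=10: 5≤8, i=9, swap(9,10) ⇒ [7,3,8,7,4,4,5,8,4,5,11,5,8]
j=11: 5≤8, i=10, swap(10,11) ⇒ [7,3,8,7,4,4,5,8,4,5,5,11,8]
(after j=11) a = [7,3,8,7,4,4,5,8,4,5,5,11,8]

[7,3,8,7,4,4,5,8,4,5,5,11,8]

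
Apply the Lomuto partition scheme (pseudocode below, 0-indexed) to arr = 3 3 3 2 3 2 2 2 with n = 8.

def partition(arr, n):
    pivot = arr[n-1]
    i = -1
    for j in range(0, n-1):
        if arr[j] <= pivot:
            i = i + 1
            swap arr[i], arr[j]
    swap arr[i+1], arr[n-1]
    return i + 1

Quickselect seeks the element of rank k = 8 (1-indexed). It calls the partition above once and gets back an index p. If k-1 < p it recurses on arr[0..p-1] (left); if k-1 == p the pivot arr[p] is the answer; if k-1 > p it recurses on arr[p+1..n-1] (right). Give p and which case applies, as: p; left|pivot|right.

3; right

pivot=2, i=-1
j=0: 3>2, skip
j=1: 3>2, skip
j=2: 3>2, skip
j=3: 2≤2, i=0, swap(0,3) ⇒ 2 3 3 3 3 2 2 2
j=4: 3>2, skip
j=5: 2≤2, i=1, swap(1,5) ⇒ 2 2 3 3 3 3 2 2
j=6: 2≤2, i=2, swap(2,6) ⇒ 2 2 2 3 3 3 3 2
swap(3,7) ⇒ 2 2 2 2 3 3 3 3; return 3
p = 3; k-1 = 7 > 3 ⇒ right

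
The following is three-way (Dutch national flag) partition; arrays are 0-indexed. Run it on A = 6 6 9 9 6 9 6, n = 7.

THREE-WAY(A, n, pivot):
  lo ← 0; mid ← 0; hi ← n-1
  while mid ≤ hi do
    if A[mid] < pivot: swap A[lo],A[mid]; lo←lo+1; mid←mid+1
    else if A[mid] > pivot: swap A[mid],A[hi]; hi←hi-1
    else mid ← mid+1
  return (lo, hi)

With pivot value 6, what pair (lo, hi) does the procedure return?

pivot = 6; lo=0, mid=0, hi=6
A[mid]=6=6: mid=1
A[mid]=6=6: mid=2
A[mid]=9>6: swap A[2],A[6]; hi=5 → 6 6 6 9 6 9 9
A[mid]=6=6: mid=3
A[mid]=9>6: swap A[3],A[5]; hi=4 → 6 6 6 9 6 9 9
A[mid]=9>6: swap A[3],A[4]; hi=3 → 6 6 6 6 9 9 9
A[mid]=6=6: mid=4
end: lo=0, hi=3; A = 6 6 6 6 9 9 9

(0, 3)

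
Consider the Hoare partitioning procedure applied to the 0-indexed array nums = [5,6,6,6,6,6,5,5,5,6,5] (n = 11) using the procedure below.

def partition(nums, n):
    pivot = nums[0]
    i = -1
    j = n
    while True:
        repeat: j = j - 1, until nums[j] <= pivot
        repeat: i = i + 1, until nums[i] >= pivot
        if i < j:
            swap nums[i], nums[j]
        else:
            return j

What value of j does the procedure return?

3

pivot = nums[0] = 5; i = -1, j = 11
j→10 (nums[10]=5≤5), i→0 (nums[0]=5≥5); i<j, swap → [5,6,6,6,6,6,5,5,5,6,5]
j→8 (nums[8]=5≤5), i→1 (nums[1]=6≥5); i<j, swap → [5,5,6,6,6,6,5,5,6,6,5]
j→7 (nums[7]=5≤5), i→2 (nums[2]=6≥5); i<j, swap → [5,5,5,6,6,6,5,6,6,6,5]
j→6 (nums[6]=5≤5), i→3 (nums[3]=6≥5); i<j, swap → [5,5,5,5,6,6,6,6,6,6,5]
j→3, i→4; i≥j, return j=3. nums = [5,5,5,5,6,6,6,6,6,6,5]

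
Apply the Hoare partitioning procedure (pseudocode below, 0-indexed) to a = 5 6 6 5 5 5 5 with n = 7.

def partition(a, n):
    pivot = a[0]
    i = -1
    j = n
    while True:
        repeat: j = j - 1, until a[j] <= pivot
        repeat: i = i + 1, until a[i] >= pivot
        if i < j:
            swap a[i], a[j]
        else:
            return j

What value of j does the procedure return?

pivot = a[0] = 5; i = -1, j = 7
j→6 (a[6]=5≤5), i→0 (a[0]=5≥5); i<j, swap → 5 6 6 5 5 5 5
j→5 (a[5]=5≤5), i→1 (a[1]=6≥5); i<j, swap → 5 5 6 5 5 6 5
j→4 (a[4]=5≤5), i→2 (a[2]=6≥5); i<j, swap → 5 5 5 5 6 6 5
j→3, i→3; i≥j, return j=3. a = 5 5 5 5 6 6 5

3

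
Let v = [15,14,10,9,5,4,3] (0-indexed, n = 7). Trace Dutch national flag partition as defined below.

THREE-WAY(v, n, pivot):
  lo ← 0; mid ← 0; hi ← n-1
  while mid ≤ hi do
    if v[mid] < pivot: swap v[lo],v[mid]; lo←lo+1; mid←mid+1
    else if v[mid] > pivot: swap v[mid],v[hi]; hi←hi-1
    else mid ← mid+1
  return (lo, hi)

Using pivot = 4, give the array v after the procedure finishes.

pivot = 4; lo=0, mid=0, hi=6
v[mid]=15>4: swap v[0],v[6]; hi=5 → [3,14,10,9,5,4,15]
v[mid]=3<4: swap v[0],v[0]; lo=1,mid=1 → [3,14,10,9,5,4,15]
v[mid]=14>4: swap v[1],v[5]; hi=4 → [3,4,10,9,5,14,15]
v[mid]=4=4: mid=2
v[mid]=10>4: swap v[2],v[4]; hi=3 → [3,4,5,9,10,14,15]
v[mid]=5>4: swap v[2],v[3]; hi=2 → [3,4,9,5,10,14,15]
v[mid]=9>4: swap v[2],v[2]; hi=1 → [3,4,9,5,10,14,15]
end: lo=1, hi=1; v = [3,4,9,5,10,14,15]

[3,4,9,5,10,14,15]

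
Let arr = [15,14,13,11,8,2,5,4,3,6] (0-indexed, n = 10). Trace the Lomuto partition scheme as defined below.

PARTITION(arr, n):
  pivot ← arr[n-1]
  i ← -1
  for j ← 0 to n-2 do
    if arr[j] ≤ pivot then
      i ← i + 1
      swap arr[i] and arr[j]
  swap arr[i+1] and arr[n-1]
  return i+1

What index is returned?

4

pivot = arr[9] = 6; i = -1
j=0: arr[0]=15 > 6 → no swap
j=1: arr[1]=14 > 6 → no swap
j=2: arr[2]=13 > 6 → no swap
j=3: arr[3]=11 > 6 → no swap
j=4: arr[4]=8 > 6 → no swap
j=5: arr[5]=2 ≤ 6 → i=0, swap arr[0],arr[5] → [2,14,13,11,8,15,5,4,3,6]
j=6: arr[6]=5 ≤ 6 → i=1, swap arr[1],arr[6] → [2,5,13,11,8,15,14,4,3,6]
j=7: arr[7]=4 ≤ 6 → i=2, swap arr[2],arr[7] → [2,5,4,11,8,15,14,13,3,6]
j=8: arr[8]=3 ≤ 6 → i=3, swap arr[3],arr[8] → [2,5,4,3,8,15,14,13,11,6]
final swap arr[4],arr[9] → [2,5,4,3,6,15,14,13,11,8]; return 4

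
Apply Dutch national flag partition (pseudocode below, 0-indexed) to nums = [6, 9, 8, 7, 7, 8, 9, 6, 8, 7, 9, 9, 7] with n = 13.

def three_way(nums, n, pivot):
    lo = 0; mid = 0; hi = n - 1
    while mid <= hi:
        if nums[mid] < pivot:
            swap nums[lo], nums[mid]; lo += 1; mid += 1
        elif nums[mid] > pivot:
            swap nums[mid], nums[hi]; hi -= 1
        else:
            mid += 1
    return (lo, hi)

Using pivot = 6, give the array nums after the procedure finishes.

[6, 6, 7, 7, 8, 9, 8, 8, 7, 9, 9, 7, 9]

lo=0 mid=0 hi=12
6=6: mid=1
9>6: swap(1,12), hi=11 ⇒ [6, 7, 8, 7, 7, 8, 9, 6, 8, 7, 9, 9, 9]
7>6: swap(1,11), hi=10 ⇒ [6, 9, 8, 7, 7, 8, 9, 6, 8, 7, 9, 7, 9]
9>6: swap(1,10), hi=9 ⇒ [6, 9, 8, 7, 7, 8, 9, 6, 8, 7, 9, 7, 9]
9>6: swap(1,9), hi=8 ⇒ [6, 7, 8, 7, 7, 8, 9, 6, 8, 9, 9, 7, 9]
7>6: swap(1,8), hi=7 ⇒ [6, 8, 8, 7, 7, 8, 9, 6, 7, 9, 9, 7, 9]
8>6: swap(1,7), hi=6 ⇒ [6, 6, 8, 7, 7, 8, 9, 8, 7, 9, 9, 7, 9]
6=6: mid=2
8>6: swap(2,6), hi=5 ⇒ [6, 6, 9, 7, 7, 8, 8, 8, 7, 9, 9, 7, 9]
9>6: swap(2,5), hi=4 ⇒ [6, 6, 8, 7, 7, 9, 8, 8, 7, 9, 9, 7, 9]
8>6: swap(2,4), hi=3 ⇒ [6, 6, 7, 7, 8, 9, 8, 8, 7, 9, 9, 7, 9]
7>6: swap(2,3), hi=2 ⇒ [6, 6, 7, 7, 8, 9, 8, 8, 7, 9, 9, 7, 9]
7>6: swap(2,2), hi=1 ⇒ [6, 6, 7, 7, 8, 9, 8, 8, 7, 9, 9, 7, 9]
done. lo=0 hi=1; nums=[6, 6, 7, 7, 8, 9, 8, 8, 7, 9, 9, 7, 9]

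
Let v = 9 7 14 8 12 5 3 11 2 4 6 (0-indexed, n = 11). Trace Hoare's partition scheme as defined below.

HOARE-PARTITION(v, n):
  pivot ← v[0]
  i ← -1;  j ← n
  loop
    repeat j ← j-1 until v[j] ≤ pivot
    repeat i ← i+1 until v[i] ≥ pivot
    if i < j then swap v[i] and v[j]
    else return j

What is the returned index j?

pivot = v[0] = 9; i = -1, j = 11
j→10 (v[10]=6≤9), i→0 (v[0]=9≥9); i<j, swap → 6 7 14 8 12 5 3 11 2 4 9
j→9 (v[9]=4≤9), i→2 (v[2]=14≥9); i<j, swap → 6 7 4 8 12 5 3 11 2 14 9
j→8 (v[8]=2≤9), i→4 (v[4]=12≥9); i<j, swap → 6 7 4 8 2 5 3 11 12 14 9
j→6, i→7; i≥j, return j=6. v = 6 7 4 8 2 5 3 11 12 14 9

6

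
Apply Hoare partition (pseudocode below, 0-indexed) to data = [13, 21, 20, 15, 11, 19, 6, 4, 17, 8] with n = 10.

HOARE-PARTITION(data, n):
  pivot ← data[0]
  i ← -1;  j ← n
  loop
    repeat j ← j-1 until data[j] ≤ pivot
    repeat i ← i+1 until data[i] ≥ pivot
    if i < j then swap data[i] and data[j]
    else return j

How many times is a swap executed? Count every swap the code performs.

4

pivot=13
j stops at 9 (8), i stops at 0 (13); swap ⇒ [8, 21, 20, 15, 11, 19, 6, 4, 17, 13]
j stops at 7 (4), i stops at 1 (21); swap ⇒ [8, 4, 20, 15, 11, 19, 6, 21, 17, 13]
j stops at 6 (6), i stops at 2 (20); swap ⇒ [8, 4, 6, 15, 11, 19, 20, 21, 17, 13]
j stops at 4 (11), i stops at 3 (15); swap ⇒ [8, 4, 6, 11, 15, 19, 20, 21, 17, 13]
j stops at 3, i stops at 4; i≥j ⇒ return 3. data=[8, 4, 6, 11, 15, 19, 20, 21, 17, 13]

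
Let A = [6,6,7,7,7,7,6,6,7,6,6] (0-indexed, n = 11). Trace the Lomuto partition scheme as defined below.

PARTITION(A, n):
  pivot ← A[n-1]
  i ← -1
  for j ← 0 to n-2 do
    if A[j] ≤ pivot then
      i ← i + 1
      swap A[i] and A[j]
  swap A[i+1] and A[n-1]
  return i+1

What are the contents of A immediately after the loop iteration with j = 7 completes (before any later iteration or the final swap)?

[6,6,6,6,7,7,7,7,7,6,6]

pivot = A[10] = 6; i = -1
j=0: A[0]=6 ≤ 6 → i=0, swap A[0],A[0] (no change) → [6,6,7,7,7,7,6,6,7,6,6]
j=1: A[1]=6 ≤ 6 → i=1, swap A[1],A[1] (no change) → [6,6,7,7,7,7,6,6,7,6,6]
j=2: A[2]=7 > 6 → no swap
j=3: A[3]=7 > 6 → no swap
j=4: A[4]=7 > 6 → no swap
j=5: A[5]=7 > 6 → no swap
j=6: A[6]=6 ≤ 6 → i=2, swap A[2],A[6] → [6,6,6,7,7,7,7,6,7,6,6]
j=7: A[7]=6 ≤ 6 → i=3, swap A[3],A[7] → [6,6,6,6,7,7,7,7,7,6,6]
(after j=7) A = [6,6,6,6,7,7,7,7,7,6,6]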